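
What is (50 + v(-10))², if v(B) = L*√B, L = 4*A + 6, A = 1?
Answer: 1500 + 1000*I*√10 ≈ 1500.0 + 3162.3*I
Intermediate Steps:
L = 10 (L = 4*1 + 6 = 4 + 6 = 10)
v(B) = 10*√B
(50 + v(-10))² = (50 + 10*√(-10))² = (50 + 10*(I*√10))² = (50 + 10*I*√10)²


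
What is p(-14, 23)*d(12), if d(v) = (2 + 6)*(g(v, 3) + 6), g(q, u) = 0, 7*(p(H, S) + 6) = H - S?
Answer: -3792/7 ≈ -541.71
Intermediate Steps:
p(H, S) = -6 - S/7 + H/7 (p(H, S) = -6 + (H - S)/7 = -6 + (-S/7 + H/7) = -6 - S/7 + H/7)
d(v) = 48 (d(v) = (2 + 6)*(0 + 6) = 8*6 = 48)
p(-14, 23)*d(12) = (-6 - ⅐*23 + (⅐)*(-14))*48 = (-6 - 23/7 - 2)*48 = -79/7*48 = -3792/7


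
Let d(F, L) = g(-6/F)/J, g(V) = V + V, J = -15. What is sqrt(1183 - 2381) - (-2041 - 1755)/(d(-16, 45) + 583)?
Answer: 75920/11659 + I*sqrt(1198) ≈ 6.5117 + 34.612*I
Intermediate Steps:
g(V) = 2*V
d(F, L) = 4/(5*F) (d(F, L) = (2*(-6/F))/(-15) = -12/F*(-1/15) = 4/(5*F))
sqrt(1183 - 2381) - (-2041 - 1755)/(d(-16, 45) + 583) = sqrt(1183 - 2381) - (-2041 - 1755)/((4/5)/(-16) + 583) = sqrt(-1198) - (-3796)/((4/5)*(-1/16) + 583) = I*sqrt(1198) - (-3796)/(-1/20 + 583) = I*sqrt(1198) - (-3796)/11659/20 = I*sqrt(1198) - (-3796)*20/11659 = I*sqrt(1198) - 1*(-75920/11659) = I*sqrt(1198) + 75920/11659 = 75920/11659 + I*sqrt(1198)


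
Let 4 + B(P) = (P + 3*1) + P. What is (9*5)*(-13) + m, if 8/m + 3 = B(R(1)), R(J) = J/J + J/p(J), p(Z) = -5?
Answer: -1765/3 ≈ -588.33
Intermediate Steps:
R(J) = 1 - J/5 (R(J) = J/J + J/(-5) = 1 + J*(-1/5) = 1 - J/5)
B(P) = -1 + 2*P (B(P) = -4 + ((P + 3*1) + P) = -4 + ((P + 3) + P) = -4 + ((3 + P) + P) = -4 + (3 + 2*P) = -1 + 2*P)
m = -10/3 (m = 8/(-3 + (-1 + 2*(1 - 1/5*1))) = 8/(-3 + (-1 + 2*(1 - 1/5))) = 8/(-3 + (-1 + 2*(4/5))) = 8/(-3 + (-1 + 8/5)) = 8/(-3 + 3/5) = 8/(-12/5) = 8*(-5/12) = -10/3 ≈ -3.3333)
(9*5)*(-13) + m = (9*5)*(-13) - 10/3 = 45*(-13) - 10/3 = -585 - 10/3 = -1765/3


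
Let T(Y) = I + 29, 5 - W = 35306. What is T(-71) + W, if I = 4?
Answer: -35268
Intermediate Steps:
W = -35301 (W = 5 - 1*35306 = 5 - 35306 = -35301)
T(Y) = 33 (T(Y) = 4 + 29 = 33)
T(-71) + W = 33 - 35301 = -35268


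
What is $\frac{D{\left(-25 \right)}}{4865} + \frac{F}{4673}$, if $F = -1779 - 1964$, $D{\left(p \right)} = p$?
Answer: $- \frac{3665304}{4546829} \approx -0.80612$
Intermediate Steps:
$F = -3743$ ($F = -1779 - 1964 = -3743$)
$\frac{D{\left(-25 \right)}}{4865} + \frac{F}{4673} = - \frac{25}{4865} - \frac{3743}{4673} = \left(-25\right) \frac{1}{4865} - \frac{3743}{4673} = - \frac{5}{973} - \frac{3743}{4673} = - \frac{3665304}{4546829}$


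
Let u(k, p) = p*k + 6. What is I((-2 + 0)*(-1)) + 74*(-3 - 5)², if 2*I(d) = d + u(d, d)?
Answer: 4742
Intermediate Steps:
u(k, p) = 6 + k*p (u(k, p) = k*p + 6 = 6 + k*p)
I(d) = 3 + d/2 + d²/2 (I(d) = (d + (6 + d*d))/2 = (d + (6 + d²))/2 = (6 + d + d²)/2 = 3 + d/2 + d²/2)
I((-2 + 0)*(-1)) + 74*(-3 - 5)² = (3 + ((-2 + 0)*(-1))/2 + ((-2 + 0)*(-1))²/2) + 74*(-3 - 5)² = (3 + (-2*(-1))/2 + (-2*(-1))²/2) + 74*(-8)² = (3 + (½)*2 + (½)*2²) + 74*64 = (3 + 1 + (½)*4) + 4736 = (3 + 1 + 2) + 4736 = 6 + 4736 = 4742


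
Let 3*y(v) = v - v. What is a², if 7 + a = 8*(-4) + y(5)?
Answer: 1521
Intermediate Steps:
y(v) = 0 (y(v) = (v - v)/3 = (⅓)*0 = 0)
a = -39 (a = -7 + (8*(-4) + 0) = -7 + (-32 + 0) = -7 - 32 = -39)
a² = (-39)² = 1521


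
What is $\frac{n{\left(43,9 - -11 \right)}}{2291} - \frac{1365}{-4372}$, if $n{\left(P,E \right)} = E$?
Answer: $\frac{3214655}{10016252} \approx 0.32094$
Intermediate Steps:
$\frac{n{\left(43,9 - -11 \right)}}{2291} - \frac{1365}{-4372} = \frac{9 - -11}{2291} - \frac{1365}{-4372} = \left(9 + 11\right) \frac{1}{2291} - - \frac{1365}{4372} = 20 \cdot \frac{1}{2291} + \frac{1365}{4372} = \frac{20}{2291} + \frac{1365}{4372} = \frac{3214655}{10016252}$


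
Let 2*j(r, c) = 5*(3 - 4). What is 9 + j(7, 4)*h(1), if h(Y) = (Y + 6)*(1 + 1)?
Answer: -26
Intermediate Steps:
h(Y) = 12 + 2*Y (h(Y) = (6 + Y)*2 = 12 + 2*Y)
j(r, c) = -5/2 (j(r, c) = (5*(3 - 4))/2 = (5*(-1))/2 = (½)*(-5) = -5/2)
9 + j(7, 4)*h(1) = 9 - 5*(12 + 2*1)/2 = 9 - 5*(12 + 2)/2 = 9 - 5/2*14 = 9 - 35 = -26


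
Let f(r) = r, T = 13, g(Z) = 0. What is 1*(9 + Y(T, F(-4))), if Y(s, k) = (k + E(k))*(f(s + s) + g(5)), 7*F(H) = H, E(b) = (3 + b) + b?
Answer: 297/7 ≈ 42.429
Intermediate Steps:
E(b) = 3 + 2*b
F(H) = H/7
Y(s, k) = 2*s*(3 + 3*k) (Y(s, k) = (k + (3 + 2*k))*((s + s) + 0) = (3 + 3*k)*(2*s + 0) = (3 + 3*k)*(2*s) = 2*s*(3 + 3*k))
1*(9 + Y(T, F(-4))) = 1*(9 + 6*13*(1 + (1/7)*(-4))) = 1*(9 + 6*13*(1 - 4/7)) = 1*(9 + 6*13*(3/7)) = 1*(9 + 234/7) = 1*(297/7) = 297/7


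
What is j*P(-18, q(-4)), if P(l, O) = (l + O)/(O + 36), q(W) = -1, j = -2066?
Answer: 39254/35 ≈ 1121.5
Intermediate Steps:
P(l, O) = (O + l)/(36 + O)
j*P(-18, q(-4)) = -2066*(-1 - 18)/(36 - 1) = -2066*(-19)/35 = -2066*(-19/35) = 39254/35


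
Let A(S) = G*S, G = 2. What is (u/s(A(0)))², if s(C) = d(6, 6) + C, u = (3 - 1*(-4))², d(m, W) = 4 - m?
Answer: 2401/4 ≈ 600.25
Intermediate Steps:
u = 49 (u = (3 + 4)² = 7² = 49)
A(S) = 2*S
s(C) = -2 + C (s(C) = (4 - 1*6) + C = (4 - 6) + C = -2 + C)
(u/s(A(0)))² = (49/(-2 + 2*0))² = (49/(-2 + 0))² = (49/(-2))² = (49*(-½))² = (-49/2)² = 2401/4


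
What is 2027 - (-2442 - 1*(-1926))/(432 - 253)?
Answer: 363349/179 ≈ 2029.9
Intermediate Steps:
2027 - (-2442 - 1*(-1926))/(432 - 253) = 2027 - (-2442 + 1926)/179 = 2027 - (-516)/179 = 2027 - 1*(-516/179) = 2027 + 516/179 = 363349/179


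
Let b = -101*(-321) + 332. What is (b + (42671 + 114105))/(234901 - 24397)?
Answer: 189529/210504 ≈ 0.90036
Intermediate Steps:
b = 32753 (b = 32421 + 332 = 32753)
(b + (42671 + 114105))/(234901 - 24397) = (32753 + (42671 + 114105))/(234901 - 24397) = (32753 + 156776)/210504 = 189529*(1/210504) = 189529/210504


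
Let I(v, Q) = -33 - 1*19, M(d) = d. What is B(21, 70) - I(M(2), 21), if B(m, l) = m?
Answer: 73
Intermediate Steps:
I(v, Q) = -52 (I(v, Q) = -33 - 19 = -52)
B(21, 70) - I(M(2), 21) = 21 - 1*(-52) = 21 + 52 = 73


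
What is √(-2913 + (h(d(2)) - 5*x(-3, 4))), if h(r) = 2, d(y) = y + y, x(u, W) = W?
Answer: I*√2931 ≈ 54.139*I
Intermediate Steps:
d(y) = 2*y
√(-2913 + (h(d(2)) - 5*x(-3, 4))) = √(-2913 + (2 - 5*4)) = √(-2913 + (2 - 20)) = √(-2913 - 18) = √(-2931) = I*√2931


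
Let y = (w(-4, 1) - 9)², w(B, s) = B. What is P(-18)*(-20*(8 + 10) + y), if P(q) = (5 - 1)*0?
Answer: 0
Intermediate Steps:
y = 169 (y = (-4 - 9)² = (-13)² = 169)
P(q) = 0 (P(q) = 4*0 = 0)
P(-18)*(-20*(8 + 10) + y) = 0*(-20*(8 + 10) + 169) = 0*(-20*18 + 169) = 0*(-360 + 169) = 0*(-191) = 0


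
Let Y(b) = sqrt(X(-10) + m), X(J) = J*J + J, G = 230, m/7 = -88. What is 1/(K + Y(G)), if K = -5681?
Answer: -5681/32274287 - I*sqrt(526)/32274287 ≈ -0.00017602 - 7.1062e-7*I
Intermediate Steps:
m = -616 (m = 7*(-88) = -616)
X(J) = J + J**2 (X(J) = J**2 + J = J + J**2)
Y(b) = I*sqrt(526) (Y(b) = sqrt(-10*(1 - 10) - 616) = sqrt(-10*(-9) - 616) = sqrt(90 - 616) = sqrt(-526) = I*sqrt(526))
1/(K + Y(G)) = 1/(-5681 + I*sqrt(526))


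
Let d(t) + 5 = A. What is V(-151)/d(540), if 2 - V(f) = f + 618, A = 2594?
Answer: -155/863 ≈ -0.17961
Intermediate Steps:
d(t) = 2589 (d(t) = -5 + 2594 = 2589)
V(f) = -616 - f (V(f) = 2 - (f + 618) = 2 - (618 + f) = 2 + (-618 - f) = -616 - f)
V(-151)/d(540) = (-616 - 1*(-151))/2589 = (-616 + 151)*(1/2589) = -465*1/2589 = -155/863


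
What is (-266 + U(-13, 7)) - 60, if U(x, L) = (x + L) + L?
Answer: -325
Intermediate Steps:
U(x, L) = x + 2*L (U(x, L) = (L + x) + L = x + 2*L)
(-266 + U(-13, 7)) - 60 = (-266 + (-13 + 2*7)) - 60 = (-266 + (-13 + 14)) - 60 = (-266 + 1) - 60 = -265 - 60 = -325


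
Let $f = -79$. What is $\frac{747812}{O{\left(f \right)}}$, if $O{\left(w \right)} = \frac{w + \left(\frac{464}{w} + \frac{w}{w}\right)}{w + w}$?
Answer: $\frac{4667094692}{3313} \approx 1.4087 \cdot 10^{6}$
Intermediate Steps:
$O{\left(w \right)} = \frac{1 + w + \frac{464}{w}}{2 w}$ ($O{\left(w \right)} = \frac{w + \left(\frac{464}{w} + 1\right)}{2 w} = \left(w + \left(1 + \frac{464}{w}\right)\right) \frac{1}{2 w} = \left(1 + w + \frac{464}{w}\right) \frac{1}{2 w} = \frac{1 + w + \frac{464}{w}}{2 w}$)
$\frac{747812}{O{\left(f \right)}} = \frac{747812}{\frac{1}{2} \cdot \frac{1}{6241} \left(464 - 79 + \left(-79\right)^{2}\right)} = \frac{747812}{\frac{1}{2} \cdot \frac{1}{6241} \left(464 - 79 + 6241\right)} = \frac{747812}{\frac{1}{2} \cdot \frac{1}{6241} \cdot 6626} = \frac{747812}{\frac{3313}{6241}} = 747812 \cdot \frac{6241}{3313} = \frac{4667094692}{3313}$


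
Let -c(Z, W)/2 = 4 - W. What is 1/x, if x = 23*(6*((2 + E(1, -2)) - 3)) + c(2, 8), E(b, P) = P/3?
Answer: -1/222 ≈ -0.0045045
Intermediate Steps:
E(b, P) = P/3 (E(b, P) = P*(1/3) = P/3)
c(Z, W) = -8 + 2*W (c(Z, W) = -2*(4 - W) = -8 + 2*W)
x = -222 (x = 23*(6*((2 + (1/3)*(-2)) - 3)) + (-8 + 2*8) = 23*(6*((2 - 2/3) - 3)) + (-8 + 16) = 23*(6*(4/3 - 3)) + 8 = 23*(6*(-5/3)) + 8 = 23*(-10) + 8 = -230 + 8 = -222)
1/x = 1/(-222) = -1/222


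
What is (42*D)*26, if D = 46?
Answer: 50232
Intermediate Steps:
(42*D)*26 = (42*46)*26 = 1932*26 = 50232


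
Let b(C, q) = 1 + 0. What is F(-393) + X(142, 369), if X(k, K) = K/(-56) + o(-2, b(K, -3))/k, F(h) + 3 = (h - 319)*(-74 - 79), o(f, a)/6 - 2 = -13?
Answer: 433089561/3976 ≈ 1.0893e+5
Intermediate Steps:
b(C, q) = 1
o(f, a) = -66 (o(f, a) = 12 + 6*(-13) = 12 - 78 = -66)
F(h) = 48804 - 153*h (F(h) = -3 + (h - 319)*(-74 - 79) = -3 + (-319 + h)*(-153) = -3 + (48807 - 153*h) = 48804 - 153*h)
X(k, K) = -66/k - K/56 (X(k, K) = K/(-56) - 66/k = K*(-1/56) - 66/k = -K/56 - 66/k = -66/k - K/56)
F(-393) + X(142, 369) = (48804 - 153*(-393)) + (-66/142 - 1/56*369) = (48804 + 60129) + (-66*1/142 - 369/56) = 108933 + (-33/71 - 369/56) = 108933 - 28047/3976 = 433089561/3976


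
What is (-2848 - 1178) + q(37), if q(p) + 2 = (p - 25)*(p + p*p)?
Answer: 12844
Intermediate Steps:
q(p) = -2 + (-25 + p)*(p + p**2) (q(p) = -2 + (p - 25)*(p + p*p) = -2 + (-25 + p)*(p + p**2))
(-2848 - 1178) + q(37) = (-2848 - 1178) + (-2 + 37**3 - 25*37 - 24*37**2) = -4026 + (-2 + 50653 - 925 - 24*1369) = -4026 + (-2 + 50653 - 925 - 32856) = -4026 + 16870 = 12844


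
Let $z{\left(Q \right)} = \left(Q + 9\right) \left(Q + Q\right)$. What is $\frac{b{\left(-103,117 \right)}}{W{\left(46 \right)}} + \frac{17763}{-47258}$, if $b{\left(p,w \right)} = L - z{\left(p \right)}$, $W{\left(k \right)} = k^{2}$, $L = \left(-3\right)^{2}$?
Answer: $- \frac{476132549}{49998964} \approx -9.5228$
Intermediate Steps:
$L = 9$
$z{\left(Q \right)} = 2 Q \left(9 + Q\right)$ ($z{\left(Q \right)} = \left(9 + Q\right) 2 Q = 2 Q \left(9 + Q\right)$)
$b{\left(p,w \right)} = 9 - 2 p \left(9 + p\right)$
$\frac{b{\left(-103,117 \right)}}{W{\left(46 \right)}} + \frac{17763}{-47258} = \frac{9 - - 206 \left(9 - 103\right)}{46^{2}} + \frac{17763}{-47258} = \frac{9 - \left(-206\right) \left(-94\right)}{2116} + 17763 \left(- \frac{1}{47258}\right) = \left(9 - 19364\right) \frac{1}{2116} - \frac{17763}{47258} = \left(-19355\right) \frac{1}{2116} - \frac{17763}{47258} = - \frac{19355}{2116} - \frac{17763}{47258} = - \frac{476132549}{49998964}$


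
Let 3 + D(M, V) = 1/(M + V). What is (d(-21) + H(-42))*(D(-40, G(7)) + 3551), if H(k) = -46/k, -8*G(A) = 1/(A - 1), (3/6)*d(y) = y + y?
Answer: -11866064060/40341 ≈ -2.9414e+5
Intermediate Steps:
d(y) = 4*y (d(y) = 2*(y + y) = 2*(2*y) = 4*y)
G(A) = -1/(8*(-1 + A)) (G(A) = -1/(8*(A - 1)) = -1/(8*(-1 + A)))
D(M, V) = -3 + 1/(M + V)
(d(-21) + H(-42))*(D(-40, G(7)) + 3551) = (4*(-21) - 46/(-42))*((1 - 3*(-40) - (-3)/(-8 + 8*7))/(-40 - 1/(-8 + 8*7)) + 3551) = (-84 - 46*(-1/42))*((1 + 120 - (-3)/(-8 + 56))/(-40 - 1/(-8 + 56)) + 3551) = (-84 + 23/21)*((1 + 120 - (-3)/48)/(-40 - 1/48) + 3551) = -1741*((1 + 120 - (-3)/48)/(-40 - 1*1/48) + 3551)/21 = -1741*((1 + 120 - 3*(-1/48))/(-40 - 1/48) + 3551)/21 = -1741*((1 + 120 + 1/16)/(-1921/48) + 3551)/21 = -1741*(-48/1921*1937/16 + 3551)/21 = -1741*(-5811/1921 + 3551)/21 = -1741/21*6815660/1921 = -11866064060/40341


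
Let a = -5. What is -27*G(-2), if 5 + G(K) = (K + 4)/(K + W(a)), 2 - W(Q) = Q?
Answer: 621/5 ≈ 124.20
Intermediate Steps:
W(Q) = 2 - Q
G(K) = -5 + (4 + K)/(7 + K) (G(K) = -5 + (K + 4)/(K + (2 - 1*(-5))) = -5 + (4 + K)/(K + (2 + 5)) = -5 + (4 + K)/(K + 7) = -5 + (4 + K)/(7 + K))
-27*G(-2) = -27*(-31 - 4*(-2))/(7 - 2) = -27*(-31 + 8)/5 = -27*(-23)/5 = -27*(-23/5) = 621/5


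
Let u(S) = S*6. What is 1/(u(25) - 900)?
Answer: -1/750 ≈ -0.0013333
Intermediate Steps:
u(S) = 6*S
1/(u(25) - 900) = 1/(6*25 - 900) = 1/(150 - 900) = 1/(-750) = -1/750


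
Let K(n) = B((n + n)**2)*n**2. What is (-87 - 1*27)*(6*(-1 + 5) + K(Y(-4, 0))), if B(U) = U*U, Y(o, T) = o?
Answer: -7473840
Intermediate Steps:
B(U) = U**2
K(n) = 16*n**6 (K(n) = ((n + n)**2)**2*n**2 = ((2*n)**2)**2*n**2 = (4*n**2)**2*n**2 = (16*n**4)*n**2 = 16*n**6)
(-87 - 1*27)*(6*(-1 + 5) + K(Y(-4, 0))) = (-87 - 1*27)*(6*(-1 + 5) + 16*(-4)**6) = (-87 - 27)*(6*4 + 16*4096) = -114*(24 + 65536) = -114*65560 = -7473840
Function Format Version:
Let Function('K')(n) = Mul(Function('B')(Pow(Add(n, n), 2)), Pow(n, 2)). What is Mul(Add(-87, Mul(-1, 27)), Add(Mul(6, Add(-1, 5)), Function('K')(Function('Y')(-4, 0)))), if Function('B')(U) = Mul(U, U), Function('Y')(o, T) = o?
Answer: -7473840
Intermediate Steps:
Function('B')(U) = Pow(U, 2)
Function('K')(n) = Mul(16, Pow(n, 6)) (Function('K')(n) = Mul(Pow(Pow(Add(n, n), 2), 2), Pow(n, 2)) = Mul(Pow(Pow(Mul(2, n), 2), 2), Pow(n, 2)) = Mul(Pow(Mul(4, Pow(n, 2)), 2), Pow(n, 2)) = Mul(Mul(16, Pow(n, 4)), Pow(n, 2)) = Mul(16, Pow(n, 6)))
Mul(Add(-87, Mul(-1, 27)), Add(Mul(6, Add(-1, 5)), Function('K')(Function('Y')(-4, 0)))) = Mul(Add(-87, Mul(-1, 27)), Add(Mul(6, Add(-1, 5)), Mul(16, Pow(-4, 6)))) = Mul(Add(-87, -27), Add(Mul(6, 4), Mul(16, 4096))) = Mul(-114, Add(24, 65536)) = Mul(-114, 65560) = -7473840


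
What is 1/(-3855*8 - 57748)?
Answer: -1/88588 ≈ -1.1288e-5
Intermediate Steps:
1/(-3855*8 - 57748) = 1/(-30840 - 57748) = 1/(-88588) = -1/88588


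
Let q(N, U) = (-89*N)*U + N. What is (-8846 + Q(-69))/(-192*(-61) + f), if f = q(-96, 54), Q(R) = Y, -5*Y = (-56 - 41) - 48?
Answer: -2939/157664 ≈ -0.018641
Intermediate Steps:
Y = 29 (Y = -((-56 - 41) - 48)/5 = -(-97 - 48)/5 = -⅕*(-145) = 29)
Q(R) = 29
q(N, U) = N - 89*N*U (q(N, U) = -89*N*U + N = N - 89*N*U)
f = 461280 (f = -96*(1 - 89*54) = -96*(1 - 4806) = -96*(-4805) = 461280)
(-8846 + Q(-69))/(-192*(-61) + f) = (-8846 + 29)/(-192*(-61) + 461280) = -8817/(11712 + 461280) = -8817/472992 = -8817*1/472992 = -2939/157664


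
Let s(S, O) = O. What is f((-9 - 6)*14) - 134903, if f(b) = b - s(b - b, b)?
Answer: -134903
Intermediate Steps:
f(b) = 0 (f(b) = b - b = 0)
f((-9 - 6)*14) - 134903 = 0 - 134903 = -134903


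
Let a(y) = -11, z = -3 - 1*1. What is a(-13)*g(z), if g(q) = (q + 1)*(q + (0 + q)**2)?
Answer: 396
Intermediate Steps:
z = -4 (z = -3 - 1 = -4)
g(q) = (1 + q)*(q + q**2)
a(-13)*g(z) = -(-44)*(1 + (-4)**2 + 2*(-4)) = -(-44)*(1 + 16 - 8) = -(-44)*9 = -11*(-36) = 396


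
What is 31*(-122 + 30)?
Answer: -2852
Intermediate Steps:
31*(-122 + 30) = 31*(-92) = -2852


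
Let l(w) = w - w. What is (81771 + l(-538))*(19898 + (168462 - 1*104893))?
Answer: 6825180057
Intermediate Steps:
l(w) = 0
(81771 + l(-538))*(19898 + (168462 - 1*104893)) = (81771 + 0)*(19898 + (168462 - 1*104893)) = 81771*(19898 + (168462 - 104893)) = 81771*(19898 + 63569) = 81771*83467 = 6825180057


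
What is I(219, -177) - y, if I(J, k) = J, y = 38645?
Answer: -38426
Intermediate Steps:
I(219, -177) - y = 219 - 1*38645 = 219 - 38645 = -38426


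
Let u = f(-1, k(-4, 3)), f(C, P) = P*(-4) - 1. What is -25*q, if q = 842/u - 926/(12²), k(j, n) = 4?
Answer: 1712375/1224 ≈ 1399.0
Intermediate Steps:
f(C, P) = -1 - 4*P (f(C, P) = -4*P - 1 = -1 - 4*P)
u = -17 (u = -1 - 4*4 = -1 - 16 = -17)
q = -68495/1224 (q = 842/(-17) - 926/(12²) = 842*(-1/17) - 926/144 = -842/17 - 926*1/144 = -842/17 - 463/72 = -68495/1224 ≈ -55.960)
-25*q = -25*(-68495/1224) = 1712375/1224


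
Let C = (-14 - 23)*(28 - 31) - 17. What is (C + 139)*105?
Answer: 24465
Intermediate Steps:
C = 94 (C = -37*(-3) - 17 = 111 - 17 = 94)
(C + 139)*105 = (94 + 139)*105 = 233*105 = 24465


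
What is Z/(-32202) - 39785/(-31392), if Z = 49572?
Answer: -140167/515232 ≈ -0.27205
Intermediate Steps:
Z/(-32202) - 39785/(-31392) = 49572/(-32202) - 39785/(-31392) = 49572*(-1/32202) - 39785*(-1/31392) = -2754/1789 + 365/288 = -140167/515232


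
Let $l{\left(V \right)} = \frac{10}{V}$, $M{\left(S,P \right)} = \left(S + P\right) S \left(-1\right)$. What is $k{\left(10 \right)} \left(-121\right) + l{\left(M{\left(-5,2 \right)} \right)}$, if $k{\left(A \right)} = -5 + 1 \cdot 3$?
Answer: $\frac{724}{3} \approx 241.33$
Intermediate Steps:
$M{\left(S,P \right)} = - S \left(P + S\right)$ ($M{\left(S,P \right)} = \left(P + S\right) S \left(-1\right) = S \left(P + S\right) \left(-1\right) = - S \left(P + S\right)$)
$k{\left(A \right)} = -2$ ($k{\left(A \right)} = -5 + 3 = -2$)
$k{\left(10 \right)} \left(-121\right) + l{\left(M{\left(-5,2 \right)} \right)} = \left(-2\right) \left(-121\right) + \frac{10}{\left(-1\right) \left(-5\right) \left(2 - 5\right)} = 242 + \frac{10}{\left(-1\right) \left(-5\right) \left(-3\right)} = 242 + \frac{10}{-15} = 242 + 10 \left(- \frac{1}{15}\right) = 242 - \frac{2}{3} = \frac{724}{3}$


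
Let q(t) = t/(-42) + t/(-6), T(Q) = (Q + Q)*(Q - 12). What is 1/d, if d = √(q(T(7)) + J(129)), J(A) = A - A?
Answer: √30/20 ≈ 0.27386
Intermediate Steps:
T(Q) = 2*Q*(-12 + Q) (T(Q) = (2*Q)*(-12 + Q) = 2*Q*(-12 + Q))
q(t) = -4*t/21 (q(t) = t*(-1/42) + t*(-⅙) = -t/42 - t/6 = -4*t/21)
J(A) = 0
d = 2*√30/3 (d = √(-8*7*(-12 + 7)/21 + 0) = √(-8*7*(-5)/21 + 0) = √(-4/21*(-70) + 0) = √(40/3 + 0) = √(40/3) = 2*√30/3 ≈ 3.6515)
1/d = 1/(2*√30/3) = √30/20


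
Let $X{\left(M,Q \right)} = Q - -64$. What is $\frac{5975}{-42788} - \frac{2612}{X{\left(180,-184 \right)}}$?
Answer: $\frac{13880657}{641820} \approx 21.627$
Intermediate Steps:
$X{\left(M,Q \right)} = 64 + Q$ ($X{\left(M,Q \right)} = Q + 64 = 64 + Q$)
$\frac{5975}{-42788} - \frac{2612}{X{\left(180,-184 \right)}} = \frac{5975}{-42788} - \frac{2612}{64 - 184} = 5975 \left(- \frac{1}{42788}\right) - \frac{2612}{-120} = - \frac{5975}{42788} - - \frac{653}{30} = - \frac{5975}{42788} + \frac{653}{30} = \frac{13880657}{641820}$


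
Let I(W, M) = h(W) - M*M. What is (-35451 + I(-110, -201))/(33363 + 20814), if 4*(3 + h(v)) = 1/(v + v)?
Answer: -66752401/47675760 ≈ -1.4001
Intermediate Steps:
h(v) = -3 + 1/(8*v) (h(v) = -3 + 1/(4*(v + v)) = -3 + 1/(4*((2*v))) = -3 + (1/(2*v))/4 = -3 + 1/(8*v))
I(W, M) = -3 - M**2 + 1/(8*W) (I(W, M) = (-3 + 1/(8*W)) - M*M = (-3 + 1/(8*W)) - M**2 = -3 - M**2 + 1/(8*W))
(-35451 + I(-110, -201))/(33363 + 20814) = (-35451 + (-3 - 1*(-201)**2 + (1/8)/(-110)))/(33363 + 20814) = (-35451 + (-3 - 1*40401 + (1/8)*(-1/110)))/54177 = (-35451 + (-3 - 40401 - 1/880))*(1/54177) = (-35451 - 35555521/880)*(1/54177) = -66752401/880*1/54177 = -66752401/47675760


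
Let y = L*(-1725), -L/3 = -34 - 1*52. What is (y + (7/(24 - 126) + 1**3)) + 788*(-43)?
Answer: -48851173/102 ≈ -4.7893e+5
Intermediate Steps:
L = 258 (L = -3*(-34 - 1*52) = -3*(-34 - 52) = -3*(-86) = 258)
y = -445050 (y = 258*(-1725) = -445050)
(y + (7/(24 - 126) + 1**3)) + 788*(-43) = (-445050 + (7/(24 - 126) + 1**3)) + 788*(-43) = (-445050 + (7/(-102) + 1)) - 33884 = (-445050 + (-1/102*7 + 1)) - 33884 = (-445050 + (-7/102 + 1)) - 33884 = (-445050 + 95/102) - 33884 = -45395005/102 - 33884 = -48851173/102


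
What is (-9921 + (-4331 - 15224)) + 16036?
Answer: -13440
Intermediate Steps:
(-9921 + (-4331 - 15224)) + 16036 = (-9921 - 19555) + 16036 = -29476 + 16036 = -13440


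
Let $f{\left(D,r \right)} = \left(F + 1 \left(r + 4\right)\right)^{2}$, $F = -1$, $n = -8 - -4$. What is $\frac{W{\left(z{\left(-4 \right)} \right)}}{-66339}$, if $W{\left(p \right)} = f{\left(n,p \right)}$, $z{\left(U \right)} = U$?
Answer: $- \frac{1}{66339} \approx -1.5074 \cdot 10^{-5}$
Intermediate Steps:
$n = -4$ ($n = -8 + 4 = -4$)
$f{\left(D,r \right)} = \left(3 + r\right)^{2}$ ($f{\left(D,r \right)} = \left(-1 + 1 \left(r + 4\right)\right)^{2} = \left(-1 + 1 \left(4 + r\right)\right)^{2} = \left(-1 + \left(4 + r\right)\right)^{2} = \left(3 + r\right)^{2}$)
$W{\left(p \right)} = \left(3 + p\right)^{2}$
$\frac{W{\left(z{\left(-4 \right)} \right)}}{-66339} = \frac{\left(3 - 4\right)^{2}}{-66339} = \left(-1\right)^{2} \left(- \frac{1}{66339}\right) = 1 \left(- \frac{1}{66339}\right) = - \frac{1}{66339}$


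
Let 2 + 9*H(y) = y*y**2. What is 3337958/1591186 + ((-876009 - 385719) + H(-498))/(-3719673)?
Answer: 163167407081581/26634112209801 ≈ 6.1263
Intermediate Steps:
H(y) = -2/9 + y**3/9 (H(y) = -2/9 + (y*y**2)/9 = -2/9 + y**3/9)
3337958/1591186 + ((-876009 - 385719) + H(-498))/(-3719673) = 3337958/1591186 + ((-876009 - 385719) + (-2/9 + (1/9)*(-498)**3))/(-3719673) = 3337958*(1/1591186) + (-1261728 + (-2/9 + (1/9)*(-123505992)))*(-1/3719673) = 1668979/795593 + (-1261728 + (-2/9 - 13722888))*(-1/3719673) = 1668979/795593 + (-1261728 - 123505994/9)*(-1/3719673) = 1668979/795593 - 134861546/9*(-1/3719673) = 1668979/795593 + 134861546/33477057 = 163167407081581/26634112209801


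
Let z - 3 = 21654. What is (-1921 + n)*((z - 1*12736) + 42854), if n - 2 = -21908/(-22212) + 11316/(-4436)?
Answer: -612362030337425/6158277 ≈ -9.9437e+7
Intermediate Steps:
z = 21657 (z = 3 + 21654 = 21657)
n = 2681110/6158277 (n = 2 + (-21908/(-22212) + 11316/(-4436)) = 2 + (-21908*(-1/22212) + 11316*(-1/4436)) = 2 + (5477/5553 - 2829/1109) = 2 - 9635444/6158277 = 2681110/6158277 ≈ 0.43537)
(-1921 + n)*((z - 1*12736) + 42854) = (-1921 + 2681110/6158277)*((21657 - 1*12736) + 42854) = -11827369007*((21657 - 12736) + 42854)/6158277 = -11827369007*(8921 + 42854)/6158277 = -11827369007/6158277*51775 = -612362030337425/6158277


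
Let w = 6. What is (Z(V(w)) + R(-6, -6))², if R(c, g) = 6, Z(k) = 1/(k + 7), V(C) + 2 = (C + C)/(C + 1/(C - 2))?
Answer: 1129969/29929 ≈ 37.755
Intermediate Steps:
V(C) = -2 + 2*C/(C + 1/(-2 + C)) (V(C) = -2 + (C + C)/(C + 1/(C - 2)) = -2 + (2*C)/(C + 1/(-2 + C)) = -2 + 2*C/(C + 1/(-2 + C)))
Z(k) = 1/(7 + k)
(Z(V(w)) + R(-6, -6))² = (1/(7 - 2/(1 + 6² - 2*6)) + 6)² = (1/(7 - 2/(1 + 36 - 12)) + 6)² = (1/(7 - 2/25) + 6)² = (1/(173/25) + 6)² = (25/173 + 6)² = (1063/173)² = 1129969/29929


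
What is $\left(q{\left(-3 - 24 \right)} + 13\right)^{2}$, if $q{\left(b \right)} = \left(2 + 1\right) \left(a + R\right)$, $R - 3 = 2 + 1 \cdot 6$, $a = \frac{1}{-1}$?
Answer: $1849$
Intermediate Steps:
$a = -1$
$R = 11$ ($R = 3 + \left(2 + 1 \cdot 6\right) = 3 + \left(2 + 6\right) = 3 + 8 = 11$)
$q{\left(b \right)} = 30$ ($q{\left(b \right)} = \left(2 + 1\right) \left(-1 + 11\right) = 3 \cdot 10 = 30$)
$\left(q{\left(-3 - 24 \right)} + 13\right)^{2} = \left(30 + 13\right)^{2} = 43^{2} = 1849$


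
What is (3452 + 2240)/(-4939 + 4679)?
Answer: -1423/65 ≈ -21.892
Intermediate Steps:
(3452 + 2240)/(-4939 + 4679) = 5692/(-260) = 5692*(-1/260) = -1423/65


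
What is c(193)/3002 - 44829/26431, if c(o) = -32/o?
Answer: -12987070393/7656875683 ≈ -1.6961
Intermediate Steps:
c(193)/3002 - 44829/26431 = -32/193/3002 - 44829/26431 = -32*1/193*(1/3002) - 44829*1/26431 = -32/193*1/3002 - 44829/26431 = -16/289693 - 44829/26431 = -12987070393/7656875683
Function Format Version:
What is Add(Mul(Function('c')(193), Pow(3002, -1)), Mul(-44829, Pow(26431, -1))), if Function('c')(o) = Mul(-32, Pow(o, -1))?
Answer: Rational(-12987070393, 7656875683) ≈ -1.6961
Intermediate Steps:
Add(Mul(Function('c')(193), Pow(3002, -1)), Mul(-44829, Pow(26431, -1))) = Add(Mul(Mul(-32, Pow(193, -1)), Pow(3002, -1)), Mul(-44829, Pow(26431, -1))) = Add(Mul(Mul(-32, Rational(1, 193)), Rational(1, 3002)), Mul(-44829, Rational(1, 26431))) = Add(Mul(Rational(-32, 193), Rational(1, 3002)), Rational(-44829, 26431)) = Add(Rational(-16, 289693), Rational(-44829, 26431)) = Rational(-12987070393, 7656875683)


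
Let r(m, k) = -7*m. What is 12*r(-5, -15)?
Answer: 420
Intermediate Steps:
12*r(-5, -15) = 12*(-7*(-5)) = 12*35 = 420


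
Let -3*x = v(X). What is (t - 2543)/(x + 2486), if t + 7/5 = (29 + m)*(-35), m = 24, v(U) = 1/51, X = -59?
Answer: -3365541/1901785 ≈ -1.7697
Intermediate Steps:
v(U) = 1/51
x = -1/153 (x = -⅓*1/51 = -1/153 ≈ -0.0065359)
t = -9282/5 (t = -7/5 + (29 + 24)*(-35) = -7/5 + 53*(-35) = -7/5 - 1855 = -9282/5 ≈ -1856.4)
(t - 2543)/(x + 2486) = (-9282/5 - 2543)/(-1/153 + 2486) = -21997/(5*380357/153) = -21997/5*153/380357 = -3365541/1901785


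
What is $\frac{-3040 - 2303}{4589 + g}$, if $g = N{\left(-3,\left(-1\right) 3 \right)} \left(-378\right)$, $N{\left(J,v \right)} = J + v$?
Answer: $- \frac{5343}{6857} \approx -0.7792$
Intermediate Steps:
$g = 2268$ ($g = \left(-3 - 3\right) \left(-378\right) = \left(-6\right) \left(-378\right) = 2268$)
$\frac{-3040 - 2303}{4589 + g} = \frac{-3040 - 2303}{4589 + 2268} = - \frac{5343}{6857}$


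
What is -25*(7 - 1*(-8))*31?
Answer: -11625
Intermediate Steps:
-25*(7 - 1*(-8))*31 = -25*(7 + 8)*31 = -25*15*31 = -375*31 = -11625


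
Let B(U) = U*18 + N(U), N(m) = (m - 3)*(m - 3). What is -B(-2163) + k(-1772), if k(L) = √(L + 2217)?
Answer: -4652622 + √445 ≈ -4.6526e+6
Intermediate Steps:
N(m) = (-3 + m)² (N(m) = (-3 + m)*(-3 + m) = (-3 + m)²)
B(U) = (-3 + U)² + 18*U (B(U) = U*18 + (-3 + U)² = 18*U + (-3 + U)² = (-3 + U)² + 18*U)
k(L) = √(2217 + L)
-B(-2163) + k(-1772) = -((-3 - 2163)² + 18*(-2163)) + √(2217 - 1772) = -((-2166)² - 38934) + √445 = -(4691556 - 38934) + √445 = -1*4652622 + √445 = -4652622 + √445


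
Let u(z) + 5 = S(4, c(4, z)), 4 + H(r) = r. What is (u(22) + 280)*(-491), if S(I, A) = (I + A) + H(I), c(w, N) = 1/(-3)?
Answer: -410476/3 ≈ -1.3683e+5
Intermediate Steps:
c(w, N) = -⅓
H(r) = -4 + r
S(I, A) = -4 + A + 2*I (S(I, A) = (I + A) + (-4 + I) = (A + I) + (-4 + I) = -4 + A + 2*I)
u(z) = -4/3 (u(z) = -5 + (-4 - ⅓ + 2*4) = -5 + (-4 - ⅓ + 8) = -5 + 11/3 = -4/3)
(u(22) + 280)*(-491) = (-4/3 + 280)*(-491) = (836/3)*(-491) = -410476/3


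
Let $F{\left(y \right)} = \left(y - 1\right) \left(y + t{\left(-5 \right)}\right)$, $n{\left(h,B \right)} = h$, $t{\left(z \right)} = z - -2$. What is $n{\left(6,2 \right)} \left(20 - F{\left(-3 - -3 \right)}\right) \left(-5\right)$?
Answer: $-510$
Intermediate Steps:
$t{\left(z \right)} = 2 + z$ ($t{\left(z \right)} = z + 2 = 2 + z$)
$F{\left(y \right)} = \left(-1 + y\right) \left(-3 + y\right)$ ($F{\left(y \right)} = \left(y - 1\right) \left(y + \left(2 - 5\right)\right) = \left(-1 + y\right) \left(y - 3\right) = \left(-1 + y\right) \left(-3 + y\right)$)
$n{\left(6,2 \right)} \left(20 - F{\left(-3 - -3 \right)}\right) \left(-5\right) = 6 \left(20 - \left(3 + \left(-3 - -3\right)^{2} - 4 \left(-3 - -3\right)\right)\right) \left(-5\right) = 6 \left(20 - \left(3 + \left(-3 + 3\right)^{2} - 4 \left(-3 + 3\right)\right)\right) \left(-5\right) = 6 \left(20 - \left(3 + 0^{2} - 0\right)\right) \left(-5\right) = 6 \left(20 - \left(3 + 0 + 0\right)\right) \left(-5\right) = 6 \left(20 - 3\right) \left(-5\right) = 6 \cdot 17 \left(-5\right) = 6 \left(-85\right) = -510$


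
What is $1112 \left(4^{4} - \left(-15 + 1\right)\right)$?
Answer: $300240$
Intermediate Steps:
$1112 \left(4^{4} - \left(-15 + 1\right)\right) = 1112 \left(256 - -14\right) = 1112 \left(256 + 14\right) = 1112 \cdot 270 = 300240$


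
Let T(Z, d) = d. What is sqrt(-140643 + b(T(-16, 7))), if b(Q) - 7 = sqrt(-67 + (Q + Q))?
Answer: sqrt(-140636 + I*sqrt(53)) ≈ 0.0097 + 375.01*I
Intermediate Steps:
b(Q) = 7 + sqrt(-67 + 2*Q) (b(Q) = 7 + sqrt(-67 + (Q + Q)) = 7 + sqrt(-67 + 2*Q))
sqrt(-140643 + b(T(-16, 7))) = sqrt(-140643 + (7 + sqrt(-67 + 2*7))) = sqrt(-140643 + (7 + sqrt(-67 + 14))) = sqrt(-140643 + (7 + sqrt(-53))) = sqrt(-140643 + (7 + I*sqrt(53))) = sqrt(-140636 + I*sqrt(53))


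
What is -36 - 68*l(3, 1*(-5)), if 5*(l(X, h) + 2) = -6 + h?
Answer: 1248/5 ≈ 249.60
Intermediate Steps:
l(X, h) = -16/5 + h/5 (l(X, h) = -2 + (-6 + h)/5 = -2 + (-6/5 + h/5) = -16/5 + h/5)
-36 - 68*l(3, 1*(-5)) = -36 - 68*(-16/5 + (1*(-5))/5) = -36 - 68*(-16/5 + (⅕)*(-5)) = -36 - 68*(-16/5 - 1) = -36 - 68*(-21/5) = -36 + 1428/5 = 1248/5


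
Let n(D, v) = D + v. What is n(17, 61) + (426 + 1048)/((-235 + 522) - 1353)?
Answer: 40837/533 ≈ 76.617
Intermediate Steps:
n(17, 61) + (426 + 1048)/((-235 + 522) - 1353) = (17 + 61) + (426 + 1048)/((-235 + 522) - 1353) = 78 + 1474/(287 - 1353) = 78 + 1474/(-1066) = 78 + 1474*(-1/1066) = 78 - 737/533 = 40837/533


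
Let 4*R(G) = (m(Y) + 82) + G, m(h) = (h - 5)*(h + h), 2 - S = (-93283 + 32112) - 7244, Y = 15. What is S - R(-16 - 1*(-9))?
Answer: 273293/4 ≈ 68323.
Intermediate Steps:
S = 68417 (S = 2 - ((-93283 + 32112) - 7244) = 2 - (-61171 - 7244) = 2 - 1*(-68415) = 2 + 68415 = 68417)
m(h) = 2*h*(-5 + h) (m(h) = (-5 + h)*(2*h) = 2*h*(-5 + h))
R(G) = 191/2 + G/4 (R(G) = ((2*15*(-5 + 15) + 82) + G)/4 = ((2*15*10 + 82) + G)/4 = ((300 + 82) + G)/4 = (382 + G)/4 = 191/2 + G/4)
S - R(-16 - 1*(-9)) = 68417 - (191/2 + (-16 - 1*(-9))/4) = 68417 - (191/2 + (-16 + 9)/4) = 68417 - (191/2 + (1/4)*(-7)) = 68417 - (191/2 - 7/4) = 68417 - 1*375/4 = 68417 - 375/4 = 273293/4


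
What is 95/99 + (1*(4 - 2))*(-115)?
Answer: -22675/99 ≈ -229.04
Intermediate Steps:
95/99 + (1*(4 - 2))*(-115) = 95*(1/99) + (1*2)*(-115) = 95/99 + 2*(-115) = 95/99 - 230 = -22675/99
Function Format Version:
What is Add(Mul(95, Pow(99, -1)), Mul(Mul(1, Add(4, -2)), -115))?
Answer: Rational(-22675, 99) ≈ -229.04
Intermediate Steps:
Add(Mul(95, Pow(99, -1)), Mul(Mul(1, Add(4, -2)), -115)) = Add(Mul(95, Rational(1, 99)), Mul(Mul(1, 2), -115)) = Add(Rational(95, 99), Mul(2, -115)) = Add(Rational(95, 99), -230) = Rational(-22675, 99)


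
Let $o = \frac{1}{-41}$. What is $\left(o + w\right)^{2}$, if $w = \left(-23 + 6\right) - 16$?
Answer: $\frac{1833316}{1681} \approx 1090.6$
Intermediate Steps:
$o = - \frac{1}{41} \approx -0.02439$
$w = -33$ ($w = -17 - 16 = -33$)
$\left(o + w\right)^{2} = \left(- \frac{1}{41} - 33\right)^{2} = \left(- \frac{1354}{41}\right)^{2} = \frac{1833316}{1681}$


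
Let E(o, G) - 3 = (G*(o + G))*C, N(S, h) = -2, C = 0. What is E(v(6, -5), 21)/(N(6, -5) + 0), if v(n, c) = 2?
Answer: -3/2 ≈ -1.5000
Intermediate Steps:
E(o, G) = 3 (E(o, G) = 3 + (G*(o + G))*0 = 3 + (G*(G + o))*0 = 3 + 0 = 3)
E(v(6, -5), 21)/(N(6, -5) + 0) = 3/(-2 + 0) = 3/(-2) = 3*(-½) = -3/2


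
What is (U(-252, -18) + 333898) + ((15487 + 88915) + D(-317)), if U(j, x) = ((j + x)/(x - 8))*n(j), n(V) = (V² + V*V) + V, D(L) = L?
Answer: 22805839/13 ≈ 1.7543e+6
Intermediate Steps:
n(V) = V + 2*V² (n(V) = (V² + V²) + V = 2*V² + V = V + 2*V²)
U(j, x) = j*(1 + 2*j)*(j + x)/(-8 + x) (U(j, x) = ((j + x)/(x - 8))*(j*(1 + 2*j)) = ((j + x)/(-8 + x))*(j*(1 + 2*j)) = j*(1 + 2*j)*(j + x)/(-8 + x))
(U(-252, -18) + 333898) + ((15487 + 88915) + D(-317)) = (-252*(1 + 2*(-252))*(-252 - 18)/(-8 - 18) + 333898) + ((15487 + 88915) - 317) = (-252*(1 - 504)*(-270)/(-26) + 333898) + (104402 - 317) = (-252*(-1/26)*(-503)*(-270) + 333898) + 104085 = (17112060/13 + 333898) + 104085 = 21452734/13 + 104085 = 22805839/13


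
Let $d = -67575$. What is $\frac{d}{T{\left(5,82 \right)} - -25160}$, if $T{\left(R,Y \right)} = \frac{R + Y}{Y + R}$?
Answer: $- \frac{22525}{8387} \approx -2.6857$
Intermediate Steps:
$T{\left(R,Y \right)} = 1$ ($T{\left(R,Y \right)} = \frac{R + Y}{R + Y} = 1$)
$\frac{d}{T{\left(5,82 \right)} - -25160} = - \frac{67575}{1 - -25160} = - \frac{67575}{1 + 25160} = - \frac{67575}{25161} = \left(-67575\right) \frac{1}{25161} = - \frac{22525}{8387}$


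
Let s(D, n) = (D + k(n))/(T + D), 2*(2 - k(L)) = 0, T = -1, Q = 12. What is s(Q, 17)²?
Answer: 196/121 ≈ 1.6198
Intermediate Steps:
k(L) = 2 (k(L) = 2 - ½*0 = 2 + 0 = 2)
s(D, n) = (2 + D)/(-1 + D) (s(D, n) = (D + 2)/(-1 + D) = (2 + D)/(-1 + D))
s(Q, 17)² = ((2 + 12)/(-1 + 12))² = (14/11)² = 196/121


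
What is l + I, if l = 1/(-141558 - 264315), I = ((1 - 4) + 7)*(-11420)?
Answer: -18540278641/405873 ≈ -45680.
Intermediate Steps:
I = -45680 (I = (-3 + 7)*(-11420) = 4*(-11420) = -45680)
l = -1/405873 (l = 1/(-405873) = -1/405873 ≈ -2.4638e-6)
l + I = -1/405873 - 45680 = -18540278641/405873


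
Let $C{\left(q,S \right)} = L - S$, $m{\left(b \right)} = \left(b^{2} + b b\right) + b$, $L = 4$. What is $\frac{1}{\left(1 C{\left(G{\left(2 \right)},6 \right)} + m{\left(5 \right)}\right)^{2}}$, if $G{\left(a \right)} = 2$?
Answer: $\frac{1}{2809} \approx 0.000356$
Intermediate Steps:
$m{\left(b \right)} = b + 2 b^{2}$ ($m{\left(b \right)} = \left(b^{2} + b^{2}\right) + b = 2 b^{2} + b = b + 2 b^{2}$)
$C{\left(q,S \right)} = 4 - S$
$\frac{1}{\left(1 C{\left(G{\left(2 \right)},6 \right)} + m{\left(5 \right)}\right)^{2}} = \frac{1}{\left(1 \left(4 - 6\right) + 5 \left(1 + 2 \cdot 5\right)\right)^{2}} = \frac{1}{\left(1 \left(4 - 6\right) + 5 \left(1 + 10\right)\right)^{2}} = \frac{1}{\left(1 \left(-2\right) + 5 \cdot 11\right)^{2}} = \frac{1}{\left(-2 + 55\right)^{2}} = \frac{1}{53^{2}} = \frac{1}{2809}$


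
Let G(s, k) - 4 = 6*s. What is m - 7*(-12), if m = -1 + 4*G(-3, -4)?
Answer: 27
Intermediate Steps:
G(s, k) = 4 + 6*s
m = -57 (m = -1 + 4*(4 + 6*(-3)) = -1 + 4*(4 - 18) = -1 + 4*(-14) = -1 - 56 = -57)
m - 7*(-12) = -57 - 7*(-12) = -57 + 84 = 27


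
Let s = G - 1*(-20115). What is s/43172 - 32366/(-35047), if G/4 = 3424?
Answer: 2582279069/1513049084 ≈ 1.7067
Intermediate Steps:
G = 13696 (G = 4*3424 = 13696)
s = 33811 (s = 13696 - 1*(-20115) = 13696 + 20115 = 33811)
s/43172 - 32366/(-35047) = 33811/43172 - 32366/(-35047) = 33811*(1/43172) - 32366*(-1/35047) = 33811/43172 + 32366/35047 = 2582279069/1513049084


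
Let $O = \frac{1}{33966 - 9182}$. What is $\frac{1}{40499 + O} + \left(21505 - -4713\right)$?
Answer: $\frac{26315720200090}{1003727217} \approx 26218.0$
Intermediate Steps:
$O = \frac{1}{24784} \approx 4.0349 \cdot 10^{-5}$
$\frac{1}{40499 + O} + \left(21505 - -4713\right) = \frac{1}{40499 + \frac{1}{24784}} + \left(21505 - -4713\right) = \frac{1}{\frac{1003727217}{24784}} + \left(21505 + 4713\right) = \frac{24784}{1003727217} + 26218 = \frac{26315720200090}{1003727217}$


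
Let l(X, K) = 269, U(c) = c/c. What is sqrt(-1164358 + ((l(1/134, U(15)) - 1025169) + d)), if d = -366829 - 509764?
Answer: I*sqrt(3065851) ≈ 1751.0*I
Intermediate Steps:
d = -876593
U(c) = 1
sqrt(-1164358 + ((l(1/134, U(15)) - 1025169) + d)) = sqrt(-1164358 + ((269 - 1025169) - 876593)) = sqrt(-1164358 + (-1024900 - 876593)) = sqrt(-1164358 - 1901493) = sqrt(-3065851) = I*sqrt(3065851)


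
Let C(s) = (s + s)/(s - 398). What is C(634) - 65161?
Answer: -3844182/59 ≈ -65156.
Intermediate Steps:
C(s) = 2*s/(-398 + s) (C(s) = (2*s)/(-398 + s) = 2*s/(-398 + s))
C(634) - 65161 = 2*634/(-398 + 634) - 65161 = 2*634/236 - 65161 = 2*634*(1/236) - 65161 = 317/59 - 65161 = -3844182/59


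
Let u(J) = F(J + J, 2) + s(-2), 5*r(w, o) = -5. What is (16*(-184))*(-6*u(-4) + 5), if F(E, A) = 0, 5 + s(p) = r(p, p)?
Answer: -120704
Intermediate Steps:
r(w, o) = -1 (r(w, o) = (⅕)*(-5) = -1)
s(p) = -6 (s(p) = -5 - 1 = -6)
u(J) = -6 (u(J) = 0 - 6 = -6)
(16*(-184))*(-6*u(-4) + 5) = (16*(-184))*(-6*(-6) + 5) = -2944*(36 + 5) = -2944*41 = -120704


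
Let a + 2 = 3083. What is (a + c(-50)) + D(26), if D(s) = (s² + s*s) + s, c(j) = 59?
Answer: 4518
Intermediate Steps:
a = 3081 (a = -2 + 3083 = 3081)
D(s) = s + 2*s² (D(s) = (s² + s²) + s = 2*s² + s = s + 2*s²)
(a + c(-50)) + D(26) = (3081 + 59) + 26*(1 + 2*26) = 3140 + 26*(1 + 52) = 3140 + 26*53 = 3140 + 1378 = 4518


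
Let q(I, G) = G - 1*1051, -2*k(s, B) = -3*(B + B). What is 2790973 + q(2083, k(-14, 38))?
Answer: 2790036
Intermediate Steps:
k(s, B) = 3*B (k(s, B) = -(-3)*(B + B)/2 = -(-3)*2*B/2 = -(-3)*B = 3*B)
q(I, G) = -1051 + G (q(I, G) = G - 1051 = -1051 + G)
2790973 + q(2083, k(-14, 38)) = 2790973 + (-1051 + 3*38) = 2790973 + (-1051 + 114) = 2790973 - 937 = 2790036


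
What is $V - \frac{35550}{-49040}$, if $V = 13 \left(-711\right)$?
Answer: $- \frac{45324117}{4904} \approx -9242.3$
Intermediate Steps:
$V = -9243$
$V - \frac{35550}{-49040} = -9243 - \frac{35550}{-49040} = -9243 - - \frac{3555}{4904} = -9243 + \frac{3555}{4904} = - \frac{45324117}{4904}$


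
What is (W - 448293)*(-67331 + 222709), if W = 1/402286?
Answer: -14010589466851133/201143 ≈ -6.9655e+10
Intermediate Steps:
W = 1/402286 ≈ 2.4858e-6
(W - 448293)*(-67331 + 222709) = (1/402286 - 448293)*(-67331 + 222709) = -180341997797/402286*155378 = -14010589466851133/201143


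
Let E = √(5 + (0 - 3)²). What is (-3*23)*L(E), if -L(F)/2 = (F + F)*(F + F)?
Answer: 7728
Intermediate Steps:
E = √14 (E = √(5 + (-3)²) = √(5 + 9) = √14 ≈ 3.7417)
L(F) = -8*F² (L(F) = -2*(F + F)*(F + F) = -2*2*F*2*F = -8*F²)
(-3*23)*L(E) = (-3*23)*(-8*(√14)²) = -(-552)*14 = -69*(-112) = 7728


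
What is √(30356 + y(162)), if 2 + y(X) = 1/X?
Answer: √9834698/18 ≈ 174.22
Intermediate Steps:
y(X) = -2 + 1/X
√(30356 + y(162)) = √(30356 + (-2 + 1/162)) = √(30356 - 323/162) = √(4917349/162) = √9834698/18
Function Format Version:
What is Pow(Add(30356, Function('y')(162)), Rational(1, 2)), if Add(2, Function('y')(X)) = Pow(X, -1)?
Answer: Mul(Rational(1, 18), Pow(9834698, Rational(1, 2))) ≈ 174.22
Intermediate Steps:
Function('y')(X) = Add(-2, Pow(X, -1))
Pow(Add(30356, Function('y')(162)), Rational(1, 2)) = Pow(Add(30356, Add(-2, Pow(162, -1))), Rational(1, 2)) = Pow(Add(30356, Add(-2, Rational(1, 162))), Rational(1, 2)) = Pow(Add(30356, Rational(-323, 162)), Rational(1, 2)) = Pow(Rational(4917349, 162), Rational(1, 2)) = Mul(Rational(1, 18), Pow(9834698, Rational(1, 2)))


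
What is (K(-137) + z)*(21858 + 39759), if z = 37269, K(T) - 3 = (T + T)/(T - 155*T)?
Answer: 176837277831/77 ≈ 2.2966e+9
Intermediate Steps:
K(T) = 230/77 (K(T) = 3 + (T + T)/(T - 155*T) = 3 + (2*T)/((-154*T)) = 3 + (2*T)*(-1/(154*T)) = 3 - 1/77 = 230/77)
(K(-137) + z)*(21858 + 39759) = (230/77 + 37269)*(21858 + 39759) = (2869943/77)*61617 = 176837277831/77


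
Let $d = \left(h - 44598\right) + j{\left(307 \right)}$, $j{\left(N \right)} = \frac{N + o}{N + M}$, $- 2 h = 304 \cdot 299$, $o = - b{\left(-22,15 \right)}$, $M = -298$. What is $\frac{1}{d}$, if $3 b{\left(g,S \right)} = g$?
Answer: $- \frac{27}{2430299} \approx -1.111 \cdot 10^{-5}$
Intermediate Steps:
$b{\left(g,S \right)} = \frac{g}{3}$
$o = \frac{22}{3}$ ($o = - \frac{-22}{3} = \left(-1\right) \left(- \frac{22}{3}\right) = \frac{22}{3} \approx 7.3333$)
$h = -45448$ ($h = - \frac{304 \cdot 299}{2} = \left(- \frac{1}{2}\right) 90896 = -45448$)
$j{\left(N \right)} = \frac{\frac{22}{3} + N}{-298 + N}$ ($j{\left(N \right)} = \frac{N + \frac{22}{3}}{N - 298} = \frac{\frac{22}{3} + N}{-298 + N}$)
$d = - \frac{2430299}{27}$ ($d = \left(-45448 - 44598\right) + \frac{\frac{22}{3} + 307}{-298 + 307} = -90046 + \frac{1}{9} \cdot \frac{943}{3} = -90046 + \frac{943}{27} = - \frac{2430299}{27} \approx -90011.0$)
$\frac{1}{d} = \frac{1}{- \frac{2430299}{27}} = - \frac{27}{2430299}$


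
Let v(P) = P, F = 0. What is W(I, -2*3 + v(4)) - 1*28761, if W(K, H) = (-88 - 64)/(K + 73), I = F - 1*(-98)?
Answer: -258857/9 ≈ -28762.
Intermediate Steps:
I = 98 (I = 0 - 1*(-98) = 0 + 98 = 98)
W(K, H) = -152/(73 + K)
W(I, -2*3 + v(4)) - 1*28761 = -152/(73 + 98) - 1*28761 = -152/171 - 28761 = -152*1/171 - 28761 = -8/9 - 28761 = -258857/9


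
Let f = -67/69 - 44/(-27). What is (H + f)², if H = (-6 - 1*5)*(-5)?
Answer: 1194670096/385641 ≈ 3097.9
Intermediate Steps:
f = 409/621 (f = -67*1/69 - 44*(-1/27) = -67/69 + 44/27 = 409/621 ≈ 0.65862)
H = 55 (H = (-6 - 5)*(-5) = -11*(-5) = 55)
(H + f)² = (55 + 409/621)² = (34564/621)² = 1194670096/385641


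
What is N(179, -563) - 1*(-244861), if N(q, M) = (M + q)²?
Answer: 392317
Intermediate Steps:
N(179, -563) - 1*(-244861) = (-563 + 179)² - 1*(-244861) = (-384)² + 244861 = 147456 + 244861 = 392317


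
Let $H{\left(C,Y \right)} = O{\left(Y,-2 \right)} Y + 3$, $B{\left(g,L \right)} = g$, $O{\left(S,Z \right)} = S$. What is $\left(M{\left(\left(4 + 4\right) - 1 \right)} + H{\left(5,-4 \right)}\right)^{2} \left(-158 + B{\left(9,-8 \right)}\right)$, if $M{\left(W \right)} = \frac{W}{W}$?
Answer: $-59600$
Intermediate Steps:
$M{\left(W \right)} = 1$
$H{\left(C,Y \right)} = 3 + Y^{2}$ ($H{\left(C,Y \right)} = Y Y + 3 = Y^{2} + 3 = 3 + Y^{2}$)
$\left(M{\left(\left(4 + 4\right) - 1 \right)} + H{\left(5,-4 \right)}\right)^{2} \left(-158 + B{\left(9,-8 \right)}\right) = \left(1 + \left(3 + \left(-4\right)^{2}\right)\right)^{2} \left(-158 + 9\right) = \left(1 + \left(3 + 16\right)\right)^{2} \left(-149\right) = \left(1 + 19\right)^{2} \left(-149\right) = 20^{2} \left(-149\right) = 400 \left(-149\right) = -59600$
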